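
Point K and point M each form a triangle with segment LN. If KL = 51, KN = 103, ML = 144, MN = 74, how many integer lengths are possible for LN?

From triangle KLN: 52 < LN < 154.
From triangle MLN: 70 < LN < 218.
Intersection: 70 < LN < 154, so integers 71 through 153: 83 values.

83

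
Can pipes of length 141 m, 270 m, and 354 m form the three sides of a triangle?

Yes

The longest side is 354, and the other two sum to 411.
Since 411 > 354, the triangle inequality holds.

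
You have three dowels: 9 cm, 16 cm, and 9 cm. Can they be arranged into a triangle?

The longest side is 16, and the other two sum to 18.
Since 18 > 16, the triangle inequality holds.

Yes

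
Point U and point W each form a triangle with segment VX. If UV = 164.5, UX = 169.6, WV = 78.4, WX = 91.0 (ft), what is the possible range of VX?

From triangle UVX: |164.5 − 169.6| < VX < 164.5 + 169.6, i.e. 5.1 < VX < 334.1.
From triangle WVX: 12.6 < VX < 169.4.
Both must hold, so VX lies in the intersection.

12.6 < VX < 169.4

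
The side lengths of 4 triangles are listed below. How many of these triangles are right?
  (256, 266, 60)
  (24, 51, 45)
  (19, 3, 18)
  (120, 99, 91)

(256,266,60): 60²+256² = 69136 < 70756 = 266² → obtuse
(24,51,45): 24²+45² = 2601 = 51² → right
(19,3,18): 3²+18² = 333 < 361 = 19² → obtuse
(120,99,91): 91²+99² = 18082 > 14400 = 120² → acute
1 of the 4 is right.

1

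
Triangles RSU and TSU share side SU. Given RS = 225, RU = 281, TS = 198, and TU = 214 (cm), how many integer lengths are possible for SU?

355

From triangle RSU: 56 < SU < 506.
From triangle TSU: 16 < SU < 412.
Intersection: 56 < SU < 412, so integers 57 through 411: 355 values.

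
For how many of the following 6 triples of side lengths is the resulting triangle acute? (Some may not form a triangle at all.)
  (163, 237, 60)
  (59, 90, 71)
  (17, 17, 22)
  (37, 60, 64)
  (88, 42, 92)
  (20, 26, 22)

(163,237,60): 60+163 ≤ 237, not a triangle
(59,90,71): 59²+71² = 8522 > 8100 = 90² → acute
(17,17,22): 17²+17² = 578 > 484 = 22² → acute
(37,60,64): 37²+60² = 4969 > 4096 = 64² → acute
(88,42,92): 42²+88² = 9508 > 8464 = 92² → acute
(20,26,22): 20²+22² = 884 > 676 = 26² → acute
5 of the 6 are acute.

5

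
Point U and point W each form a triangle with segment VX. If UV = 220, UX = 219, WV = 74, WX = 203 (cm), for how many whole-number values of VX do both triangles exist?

From triangle UVX: 1 < VX < 439.
From triangle WVX: 129 < VX < 277.
Intersection: 129 < VX < 277, so integers 130 through 276: 147 values.

147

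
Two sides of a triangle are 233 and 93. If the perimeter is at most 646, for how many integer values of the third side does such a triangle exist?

Triangle inequality: 140 < x < 326. Perimeter ≤ 646 gives x ≤ 646 − 233 − 93 = 320.
So 140 < x ≤ 320; integers 141 through 320: 180 values.

180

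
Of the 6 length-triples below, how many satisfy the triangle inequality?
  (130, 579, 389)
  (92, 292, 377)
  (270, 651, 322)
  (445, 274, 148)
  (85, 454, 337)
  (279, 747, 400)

1

(130,389,579): 130+389 ≤ 579 → not valid
(92,292,377): 92+292 > 377 → valid
(270,322,651): 270+322 ≤ 651 → not valid
(148,274,445): 148+274 ≤ 445 → not valid
(85,337,454): 85+337 ≤ 454 → not valid
(279,400,747): 279+400 ≤ 747 → not valid
1 of the 6 triples forms a triangle.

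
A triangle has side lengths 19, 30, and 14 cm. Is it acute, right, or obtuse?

obtuse

Compare the square of the longest side to the sum of squares of the other two: 14² + 19² = 557 < 900 = 30².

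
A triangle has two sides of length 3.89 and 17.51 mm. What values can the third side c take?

By the triangle inequality, c must be less than 3.89 + 17.51 = 21.40 and greater than |3.89 − 17.51| = 13.62.

13.62 < c < 21.40 (mm)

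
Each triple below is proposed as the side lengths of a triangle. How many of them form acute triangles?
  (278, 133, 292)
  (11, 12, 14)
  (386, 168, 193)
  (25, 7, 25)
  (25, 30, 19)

(278,133,292): 133²+278² = 94973 > 85264 = 292² → acute
(11,12,14): 11²+12² = 265 > 196 = 14² → acute
(386,168,193): 168+193 ≤ 386, not a triangle
(25,7,25): 7²+25² = 674 > 625 = 25² → acute
(25,30,19): 19²+25² = 986 > 900 = 30² → acute
4 of the 5 are acute.

4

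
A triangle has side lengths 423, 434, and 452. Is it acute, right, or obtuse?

Compare the square of the longest side to the sum of squares of the other two: 423² + 434² = 367285 > 204304 = 452².

acute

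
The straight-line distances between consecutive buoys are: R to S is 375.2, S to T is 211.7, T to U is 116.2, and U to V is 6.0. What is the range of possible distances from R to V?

41.3 ≤ RV ≤ 709.1

The maximum is all hops collinear in one direction: 375.2 + 211.7 + 116.2 + 6.0 = 709.1.
The longest hop is 375.2; the others sum to 333.9. Folding the others back against it leaves at least 375.2 − 333.9 = 41.3.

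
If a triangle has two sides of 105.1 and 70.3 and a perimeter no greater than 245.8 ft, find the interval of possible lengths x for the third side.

34.8 < x ≤ 70.4

Triangle inequality alone gives 34.8 < x < 175.4.
The perimeter condition gives x ≤ 245.8 − 105.1 − 70.3 = 70.4.
Intersecting the two: 34.8 < x ≤ 70.4.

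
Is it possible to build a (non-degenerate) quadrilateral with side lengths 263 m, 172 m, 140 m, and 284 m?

Yes

A quadrilateral exists iff every side is shorter than the sum of the others — equivalently, the longest side is less than the sum of the rest.
Longest side 284 < 575 (sum of the remaining 3), so yes.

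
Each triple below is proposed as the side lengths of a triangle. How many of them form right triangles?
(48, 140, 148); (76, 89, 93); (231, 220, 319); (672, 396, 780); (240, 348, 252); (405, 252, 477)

(48,140,148): 48²+140² = 21904 = 148² → right
(76,89,93): 76²+89² = 13697 > 8649 = 93² → acute
(231,220,319): 220²+231² = 101761 = 319² → right
(672,396,780): 396²+672² = 608400 = 780² → right
(240,348,252): 240²+252² = 121104 = 348² → right
(405,252,477): 252²+405² = 227529 = 477² → right
5 of the 6 are right.

5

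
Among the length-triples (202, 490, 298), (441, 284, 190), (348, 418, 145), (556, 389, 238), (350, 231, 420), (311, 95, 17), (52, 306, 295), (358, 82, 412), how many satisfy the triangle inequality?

(202,298,490): 202+298 > 490 → valid
(190,284,441): 190+284 > 441 → valid
(145,348,418): 145+348 > 418 → valid
(238,389,556): 238+389 > 556 → valid
(231,350,420): 231+350 > 420 → valid
(17,95,311): 17+95 ≤ 311 → not valid
(52,295,306): 52+295 > 306 → valid
(82,358,412): 82+358 > 412 → valid
7 of the 8 triples form a triangle.

7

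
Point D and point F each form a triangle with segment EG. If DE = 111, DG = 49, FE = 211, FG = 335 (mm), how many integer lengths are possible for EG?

35

From triangle DEG: 62 < EG < 160.
From triangle FEG: 124 < EG < 546.
Intersection: 124 < EG < 160, so integers 125 through 159: 35 values.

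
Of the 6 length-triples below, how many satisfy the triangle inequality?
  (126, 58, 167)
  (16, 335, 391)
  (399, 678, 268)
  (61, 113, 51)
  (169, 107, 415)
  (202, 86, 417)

(58,126,167): 58+126 > 167 → valid
(16,335,391): 16+335 ≤ 391 → not valid
(268,399,678): 268+399 ≤ 678 → not valid
(51,61,113): 51+61 ≤ 113 → not valid
(107,169,415): 107+169 ≤ 415 → not valid
(86,202,417): 86+202 ≤ 417 → not valid
1 of the 6 triples forms a triangle.

1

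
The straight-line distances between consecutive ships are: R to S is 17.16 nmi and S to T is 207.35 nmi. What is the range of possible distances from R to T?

190.19 ≤ RT ≤ 224.51 nmi

By the triangle inequality, |17.16 − 207.35| ≤ RT ≤ 17.16 + 207.35.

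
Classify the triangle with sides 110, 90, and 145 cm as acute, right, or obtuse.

obtuse

Compare the square of the longest side to the sum of squares of the other two: 90² + 110² = 20200 < 21025 = 145².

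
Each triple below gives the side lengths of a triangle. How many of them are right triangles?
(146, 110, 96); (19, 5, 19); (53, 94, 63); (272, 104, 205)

(146,110,96): 96²+110² = 21316 = 146² → right
(19,5,19): 5²+19² = 386 > 361 = 19² → acute
(53,94,63): 53²+63² = 6778 < 8836 = 94² → obtuse
(272,104,205): 104²+205² = 52841 < 73984 = 272² → obtuse
1 of the 4 is right.

1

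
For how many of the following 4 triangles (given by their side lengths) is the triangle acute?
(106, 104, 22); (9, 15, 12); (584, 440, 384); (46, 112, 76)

(106,104,22): 22²+104² = 11300 > 11236 = 106² → acute
(9,15,12): 9²+12² = 225 = 15² → right
(584,440,384): 384²+440² = 341056 = 584² → right
(46,112,76): 46²+76² = 7892 < 12544 = 112² → obtuse
1 of the 4 is acute.

1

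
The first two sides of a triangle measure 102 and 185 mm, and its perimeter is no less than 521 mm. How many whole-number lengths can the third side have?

Triangle inequality: 83 < x < 287. Perimeter ≥ 521 gives x ≥ 521 − 102 − 185 = 234.
So 234 ≤ x < 287; integers 234 through 286: 53 values.

53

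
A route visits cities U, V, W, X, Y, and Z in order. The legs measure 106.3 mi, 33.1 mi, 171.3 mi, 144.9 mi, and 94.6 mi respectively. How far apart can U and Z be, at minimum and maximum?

0 ≤ UZ ≤ 550.2 mi

The maximum is all hops collinear in one direction: 106.3 + 33.1 + 171.3 + 144.9 + 94.6 = 550.2.
The longest hop is 171.3; the others sum to 378.9. Since 171.3 ≤ 378.9, the path can fold back on itself completely, so the minimum distance is 0.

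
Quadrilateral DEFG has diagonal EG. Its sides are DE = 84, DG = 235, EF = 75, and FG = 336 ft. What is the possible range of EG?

From triangle DEG: |84 − 235| < EG < 84 + 235, i.e. 151 < EG < 319.
From triangle FEG: 261 < EG < 411.
Both must hold, so EG lies in the intersection.

261 < EG < 319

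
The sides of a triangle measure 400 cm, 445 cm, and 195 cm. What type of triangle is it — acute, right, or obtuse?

right

Compare the square of the longest side to the sum of squares of the other two: 195² + 400² = 198025 = 445².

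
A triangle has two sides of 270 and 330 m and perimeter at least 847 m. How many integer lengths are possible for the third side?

Triangle inequality: 60 < x < 600. Perimeter ≥ 847 gives x ≥ 847 − 270 − 330 = 247.
So 247 ≤ x < 600; integers 247 through 599: 353 values.

353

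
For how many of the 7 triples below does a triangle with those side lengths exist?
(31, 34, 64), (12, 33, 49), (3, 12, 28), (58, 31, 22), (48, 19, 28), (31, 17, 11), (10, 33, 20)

1

(31,34,64): 31+34 > 64 → valid
(12,33,49): 12+33 ≤ 49 → not valid
(3,12,28): 3+12 ≤ 28 → not valid
(22,31,58): 22+31 ≤ 58 → not valid
(19,28,48): 19+28 ≤ 48 → not valid
(11,17,31): 11+17 ≤ 31 → not valid
(10,20,33): 10+20 ≤ 33 → not valid
1 of the 7 triples forms a triangle.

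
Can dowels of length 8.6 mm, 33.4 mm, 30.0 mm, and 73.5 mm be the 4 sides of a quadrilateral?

For a quadrilateral, each side must be shorter than the sum of the others.
Here the longest side is 73.5, but the remaining 3 sides sum to only 72.0.

No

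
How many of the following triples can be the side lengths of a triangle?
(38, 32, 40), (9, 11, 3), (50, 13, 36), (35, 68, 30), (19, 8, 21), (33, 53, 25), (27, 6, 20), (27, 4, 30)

5

(32,38,40): 32+38 > 40 → valid
(3,9,11): 3+9 > 11 → valid
(13,36,50): 13+36 ≤ 50 → not valid
(30,35,68): 30+35 ≤ 68 → not valid
(8,19,21): 8+19 > 21 → valid
(25,33,53): 25+33 > 53 → valid
(6,20,27): 6+20 ≤ 27 → not valid
(4,27,30): 4+27 > 30 → valid
5 of the 8 triples form a triangle.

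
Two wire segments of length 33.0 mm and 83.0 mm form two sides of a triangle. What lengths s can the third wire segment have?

50.0 < s < 116.0 (mm)

By the triangle inequality, s must be less than 33.0 + 83.0 = 116.0 and greater than |33.0 − 83.0| = 50.0.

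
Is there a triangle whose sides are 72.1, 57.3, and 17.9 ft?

The longest side is 72.1, and the other two sum to 75.2.
Since 75.2 > 72.1, the triangle inequality holds.

Yes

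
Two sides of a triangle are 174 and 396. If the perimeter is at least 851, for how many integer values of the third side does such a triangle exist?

289

Triangle inequality: 222 < x < 570. Perimeter ≥ 851 gives x ≥ 851 − 174 − 396 = 281.
So 281 ≤ x < 570; integers 281 through 569: 289 values.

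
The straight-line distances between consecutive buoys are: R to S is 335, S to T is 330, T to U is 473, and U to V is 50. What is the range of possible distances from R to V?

0 ≤ RV ≤ 1188

The maximum is all hops collinear in one direction: 335 + 330 + 473 + 50 = 1188.
The longest hop is 473; the others sum to 715. Since 473 ≤ 715, the path can fold back on itself completely, so the minimum distance is 0.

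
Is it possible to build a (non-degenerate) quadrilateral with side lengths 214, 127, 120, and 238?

A quadrilateral exists iff every side is shorter than the sum of the others — equivalently, the longest side is less than the sum of the rest.
Longest side 238 < 461 (sum of the remaining 3), so yes.

Yes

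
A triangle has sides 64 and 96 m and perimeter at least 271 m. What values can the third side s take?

111 ≤ s < 160 m

Triangle inequality alone gives 32 < s < 160.
The perimeter condition gives s ≥ 271 − 64 − 96 = 111.
Intersecting the two: 111 ≤ s < 160.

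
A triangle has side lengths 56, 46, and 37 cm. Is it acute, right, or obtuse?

acute

Compare the square of the longest side to the sum of squares of the other two: 37² + 46² = 3485 > 3136 = 56².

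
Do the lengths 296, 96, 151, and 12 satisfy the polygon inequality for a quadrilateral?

No

For a quadrilateral, each side must be shorter than the sum of the others.
Here the longest side is 296, but the remaining 3 sides sum to only 259.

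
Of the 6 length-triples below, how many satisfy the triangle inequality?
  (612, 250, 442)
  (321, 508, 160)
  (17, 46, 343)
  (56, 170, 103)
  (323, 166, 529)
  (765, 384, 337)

1

(250,442,612): 250+442 > 612 → valid
(160,321,508): 160+321 ≤ 508 → not valid
(17,46,343): 17+46 ≤ 343 → not valid
(56,103,170): 56+103 ≤ 170 → not valid
(166,323,529): 166+323 ≤ 529 → not valid
(337,384,765): 337+384 ≤ 765 → not valid
1 of the 6 triples forms a triangle.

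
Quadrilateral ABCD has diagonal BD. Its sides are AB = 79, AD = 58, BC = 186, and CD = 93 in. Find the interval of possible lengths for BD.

From triangle ABD: |79 − 58| < BD < 79 + 58, i.e. 21 < BD < 137.
From triangle CBD: 93 < BD < 279.
Both must hold, so BD lies in the intersection.

93 < BD < 137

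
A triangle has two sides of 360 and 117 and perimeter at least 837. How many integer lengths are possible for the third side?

117

Triangle inequality: 243 < x < 477. Perimeter ≥ 837 gives x ≥ 837 − 360 − 117 = 360.
So 360 ≤ x < 477; integers 360 through 476: 117 values.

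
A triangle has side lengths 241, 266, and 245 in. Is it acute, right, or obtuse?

Compare the square of the longest side to the sum of squares of the other two: 241² + 245² = 118106 > 70756 = 266².

acute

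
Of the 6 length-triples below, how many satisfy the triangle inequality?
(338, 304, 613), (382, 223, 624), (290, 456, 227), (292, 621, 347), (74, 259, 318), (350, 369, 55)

(304,338,613): 304+338 > 613 → valid
(223,382,624): 223+382 ≤ 624 → not valid
(227,290,456): 227+290 > 456 → valid
(292,347,621): 292+347 > 621 → valid
(74,259,318): 74+259 > 318 → valid
(55,350,369): 55+350 > 369 → valid
5 of the 6 triples form a triangle.

5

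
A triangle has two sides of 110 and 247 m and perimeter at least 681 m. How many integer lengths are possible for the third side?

33

Triangle inequality: 137 < x < 357. Perimeter ≥ 681 gives x ≥ 681 − 110 − 247 = 324.
So 324 ≤ x < 357; integers 324 through 356: 33 values.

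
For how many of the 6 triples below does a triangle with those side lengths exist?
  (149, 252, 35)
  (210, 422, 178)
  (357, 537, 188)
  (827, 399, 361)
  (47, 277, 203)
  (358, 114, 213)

1

(35,149,252): 35+149 ≤ 252 → not valid
(178,210,422): 178+210 ≤ 422 → not valid
(188,357,537): 188+357 > 537 → valid
(361,399,827): 361+399 ≤ 827 → not valid
(47,203,277): 47+203 ≤ 277 → not valid
(114,213,358): 114+213 ≤ 358 → not valid
1 of the 6 triples forms a triangle.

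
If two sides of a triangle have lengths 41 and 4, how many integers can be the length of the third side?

The third side lies in the open interval (37, 45).
Integers from 38 to 44 inclusive: 44 − 38 + 1 = 7.

7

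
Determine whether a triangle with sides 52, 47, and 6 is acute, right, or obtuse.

obtuse

Compare the square of the longest side to the sum of squares of the other two: 6² + 47² = 2245 < 2704 = 52².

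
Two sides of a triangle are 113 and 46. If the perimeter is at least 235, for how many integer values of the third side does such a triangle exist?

83

Triangle inequality: 67 < x < 159. Perimeter ≥ 235 gives x ≥ 235 − 113 − 46 = 76.
So 76 ≤ x < 159; integers 76 through 158: 83 values.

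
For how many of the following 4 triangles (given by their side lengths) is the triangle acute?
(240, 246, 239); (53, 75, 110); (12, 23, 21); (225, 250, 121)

3

(240,246,239): 239²+240² = 114721 > 60516 = 246² → acute
(53,75,110): 53²+75² = 8434 < 12100 = 110² → obtuse
(12,23,21): 12²+21² = 585 > 529 = 23² → acute
(225,250,121): 121²+225² = 65266 > 62500 = 250² → acute
3 of the 4 are acute.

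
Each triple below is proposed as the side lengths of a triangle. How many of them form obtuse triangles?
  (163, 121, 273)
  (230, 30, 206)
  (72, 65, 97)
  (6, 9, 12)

(163,121,273): 121²+163² = 41210 < 74529 = 273² → obtuse
(230,30,206): 30²+206² = 43336 < 52900 = 230² → obtuse
(72,65,97): 65²+72² = 9409 = 97² → right
(6,9,12): 6²+9² = 117 < 144 = 12² → obtuse
3 of the 4 are obtuse.

3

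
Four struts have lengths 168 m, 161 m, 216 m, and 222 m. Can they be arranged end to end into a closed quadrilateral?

A quadrilateral exists iff every side is shorter than the sum of the others — equivalently, the longest side is less than the sum of the rest.
Longest side 222 < 545 (sum of the remaining 3), so yes.

Yes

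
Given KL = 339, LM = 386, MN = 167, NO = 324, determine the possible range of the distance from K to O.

The maximum is all hops collinear in one direction: 339 + 386 + 167 + 324 = 1216.
The longest hop is 386; the others sum to 830. Since 386 ≤ 830, the path can fold back on itself completely, so the minimum distance is 0.

0 ≤ KO ≤ 1216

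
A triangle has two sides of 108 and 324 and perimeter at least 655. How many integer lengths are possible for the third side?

209

Triangle inequality: 216 < x < 432. Perimeter ≥ 655 gives x ≥ 655 − 108 − 324 = 223.
So 223 ≤ x < 432; integers 223 through 431: 209 values.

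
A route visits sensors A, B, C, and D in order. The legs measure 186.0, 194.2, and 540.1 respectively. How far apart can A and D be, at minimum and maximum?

159.9 ≤ AD ≤ 920.3

The maximum is all hops collinear in one direction: 186.0 + 194.2 + 540.1 = 920.3.
The longest hop is 540.1; the others sum to 380.2. Folding the others back against it leaves at least 540.1 − 380.2 = 159.9.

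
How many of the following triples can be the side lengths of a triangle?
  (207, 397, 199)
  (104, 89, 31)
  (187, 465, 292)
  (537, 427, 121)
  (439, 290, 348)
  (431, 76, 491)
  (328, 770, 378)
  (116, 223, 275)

(199,207,397): 199+207 > 397 → valid
(31,89,104): 31+89 > 104 → valid
(187,292,465): 187+292 > 465 → valid
(121,427,537): 121+427 > 537 → valid
(290,348,439): 290+348 > 439 → valid
(76,431,491): 76+431 > 491 → valid
(328,378,770): 328+378 ≤ 770 → not valid
(116,223,275): 116+223 > 275 → valid
7 of the 8 triples form a triangle.

7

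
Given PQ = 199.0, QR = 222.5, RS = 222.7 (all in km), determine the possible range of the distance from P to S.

0 ≤ PS ≤ 644.2 km

The maximum is all hops collinear in one direction: 199.0 + 222.5 + 222.7 = 644.2.
The longest hop is 222.7; the others sum to 421.5. Since 222.7 ≤ 421.5, the path can fold back on itself completely, so the minimum distance is 0.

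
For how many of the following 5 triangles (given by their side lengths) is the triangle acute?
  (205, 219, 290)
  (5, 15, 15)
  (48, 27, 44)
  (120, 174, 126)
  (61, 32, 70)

3

(205,219,290): 205²+219² = 89986 > 84100 = 290² → acute
(5,15,15): 5²+15² = 250 > 225 = 15² → acute
(48,27,44): 27²+44² = 2665 > 2304 = 48² → acute
(120,174,126): 120²+126² = 30276 = 174² → right
(61,32,70): 32²+61² = 4745 < 4900 = 70² → obtuse
3 of the 5 are acute.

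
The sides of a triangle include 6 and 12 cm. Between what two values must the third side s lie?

By the triangle inequality, s must be less than 6 + 12 = 18 and greater than |6 − 12| = 6.

6 < s < 18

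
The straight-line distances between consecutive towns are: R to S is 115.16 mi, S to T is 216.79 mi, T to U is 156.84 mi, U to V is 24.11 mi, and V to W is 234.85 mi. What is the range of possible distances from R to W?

0 ≤ RW ≤ 747.75 mi

The maximum is all hops collinear in one direction: 115.16 + 216.79 + 156.84 + 24.11 + 234.85 = 747.75.
The longest hop is 234.85; the others sum to 512.90. Since 234.85 ≤ 512.90, the path can fold back on itself completely, so the minimum distance is 0.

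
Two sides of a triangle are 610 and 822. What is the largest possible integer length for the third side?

The third side must be strictly less than 610 + 822 = 1432.
The largest integer below 1432 is 1431.

1431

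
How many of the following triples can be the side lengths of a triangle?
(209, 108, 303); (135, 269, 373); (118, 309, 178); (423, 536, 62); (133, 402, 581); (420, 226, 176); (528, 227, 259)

2

(108,209,303): 108+209 > 303 → valid
(135,269,373): 135+269 > 373 → valid
(118,178,309): 118+178 ≤ 309 → not valid
(62,423,536): 62+423 ≤ 536 → not valid
(133,402,581): 133+402 ≤ 581 → not valid
(176,226,420): 176+226 ≤ 420 → not valid
(227,259,528): 227+259 ≤ 528 → not valid
2 of the 7 triples form a triangle.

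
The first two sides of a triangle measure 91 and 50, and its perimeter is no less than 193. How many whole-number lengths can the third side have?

89

Triangle inequality: 41 < x < 141. Perimeter ≥ 193 gives x ≥ 193 − 91 − 50 = 52.
So 52 ≤ x < 141; integers 52 through 140: 89 values.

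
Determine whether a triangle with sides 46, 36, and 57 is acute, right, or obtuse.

acute

Compare the square of the longest side to the sum of squares of the other two: 36² + 46² = 3412 > 3249 = 57².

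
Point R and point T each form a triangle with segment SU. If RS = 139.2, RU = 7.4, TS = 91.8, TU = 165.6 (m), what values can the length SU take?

131.8 < SU < 146.6

From triangle RSU: |139.2 − 7.4| < SU < 139.2 + 7.4, i.e. 131.8 < SU < 146.6.
From triangle TSU: 73.8 < SU < 257.4.
Both must hold, so SU lies in the intersection.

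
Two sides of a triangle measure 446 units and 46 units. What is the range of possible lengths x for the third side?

400 < x < 492

By the triangle inequality, x must be less than 446 + 46 = 492 and greater than |446 − 46| = 400.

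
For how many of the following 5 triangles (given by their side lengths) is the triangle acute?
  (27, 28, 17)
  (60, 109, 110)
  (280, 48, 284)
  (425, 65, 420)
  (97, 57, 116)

(27,28,17): 17²+27² = 1018 > 784 = 28² → acute
(60,109,110): 60²+109² = 15481 > 12100 = 110² → acute
(280,48,284): 48²+280² = 80704 > 80656 = 284² → acute
(425,65,420): 65²+420² = 180625 = 425² → right
(97,57,116): 57²+97² = 12658 < 13456 = 116² → obtuse
3 of the 5 are acute.

3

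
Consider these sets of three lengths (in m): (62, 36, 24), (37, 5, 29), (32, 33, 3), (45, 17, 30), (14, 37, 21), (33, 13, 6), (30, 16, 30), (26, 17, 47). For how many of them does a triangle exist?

3

(24,36,62): 24+36 ≤ 62 → not valid
(5,29,37): 5+29 ≤ 37 → not valid
(3,32,33): 3+32 > 33 → valid
(17,30,45): 17+30 > 45 → valid
(14,21,37): 14+21 ≤ 37 → not valid
(6,13,33): 6+13 ≤ 33 → not valid
(16,30,30): 16+30 > 30 → valid
(17,26,47): 17+26 ≤ 47 → not valid
3 of the 8 triples form a triangle.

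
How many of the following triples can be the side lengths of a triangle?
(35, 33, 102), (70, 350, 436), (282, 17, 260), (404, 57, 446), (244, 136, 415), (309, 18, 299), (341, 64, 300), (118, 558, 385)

3

(33,35,102): 33+35 ≤ 102 → not valid
(70,350,436): 70+350 ≤ 436 → not valid
(17,260,282): 17+260 ≤ 282 → not valid
(57,404,446): 57+404 > 446 → valid
(136,244,415): 136+244 ≤ 415 → not valid
(18,299,309): 18+299 > 309 → valid
(64,300,341): 64+300 > 341 → valid
(118,385,558): 118+385 ≤ 558 → not valid
3 of the 8 triples form a triangle.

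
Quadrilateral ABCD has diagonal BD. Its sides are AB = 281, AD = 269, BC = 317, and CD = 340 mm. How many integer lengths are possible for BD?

From triangle ABD: 12 < BD < 550.
From triangle CBD: 23 < BD < 657.
Intersection: 23 < BD < 550, so integers 24 through 549: 526 values.

526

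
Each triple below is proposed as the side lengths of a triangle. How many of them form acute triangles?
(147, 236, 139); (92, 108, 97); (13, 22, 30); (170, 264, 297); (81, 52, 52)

2

(147,236,139): 139²+147² = 40930 < 55696 = 236² → obtuse
(92,108,97): 92²+97² = 17873 > 11664 = 108² → acute
(13,22,30): 13²+22² = 653 < 900 = 30² → obtuse
(170,264,297): 170²+264² = 98596 > 88209 = 297² → acute
(81,52,52): 52²+52² = 5408 < 6561 = 81² → obtuse
2 of the 5 are acute.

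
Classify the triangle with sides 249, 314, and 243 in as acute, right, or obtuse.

Compare the square of the longest side to the sum of squares of the other two: 243² + 249² = 121050 > 98596 = 314².

acute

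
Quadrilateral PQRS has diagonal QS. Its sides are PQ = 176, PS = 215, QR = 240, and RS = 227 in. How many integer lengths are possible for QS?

From triangle PQS: 39 < QS < 391.
From triangle RQS: 13 < QS < 467.
Intersection: 39 < QS < 391, so integers 40 through 390: 351 values.

351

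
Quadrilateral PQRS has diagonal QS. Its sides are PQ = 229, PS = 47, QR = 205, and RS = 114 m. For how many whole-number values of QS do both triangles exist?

93

From triangle PQS: 182 < QS < 276.
From triangle RQS: 91 < QS < 319.
Intersection: 182 < QS < 276, so integers 183 through 275: 93 values.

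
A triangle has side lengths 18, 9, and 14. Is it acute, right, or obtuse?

obtuse

Compare the square of the longest side to the sum of squares of the other two: 9² + 14² = 277 < 324 = 18².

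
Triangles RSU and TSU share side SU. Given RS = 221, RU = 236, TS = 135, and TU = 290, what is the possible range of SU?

From triangle RSU: |221 − 236| < SU < 221 + 236, i.e. 15 < SU < 457.
From triangle TSU: 155 < SU < 425.
Both must hold, so SU lies in the intersection.

155 < SU < 425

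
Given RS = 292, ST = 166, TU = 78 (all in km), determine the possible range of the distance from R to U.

48 ≤ RU ≤ 536 km

The maximum is all hops collinear in one direction: 292 + 166 + 78 = 536.
The longest hop is 292; the others sum to 244. Folding the others back against it leaves at least 292 − 244 = 48.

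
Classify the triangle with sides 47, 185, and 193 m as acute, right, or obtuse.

obtuse

Compare the square of the longest side to the sum of squares of the other two: 47² + 185² = 36434 < 37249 = 193².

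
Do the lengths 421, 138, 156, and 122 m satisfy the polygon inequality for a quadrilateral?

For a quadrilateral, each side must be shorter than the sum of the others.
Here the longest side is 421, but the remaining 3 sides sum to only 416.

No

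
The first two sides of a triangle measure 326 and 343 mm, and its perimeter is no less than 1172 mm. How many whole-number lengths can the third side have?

166

Triangle inequality: 17 < x < 669. Perimeter ≥ 1172 gives x ≥ 1172 − 326 − 343 = 503.
So 503 ≤ x < 669; integers 503 through 668: 166 values.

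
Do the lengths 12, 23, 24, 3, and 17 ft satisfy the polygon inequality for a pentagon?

A pentagon exists iff every side is shorter than the sum of the others — equivalently, the longest side is less than the sum of the rest.
Longest side 24 < 55 (sum of the remaining 4), so yes.

Yes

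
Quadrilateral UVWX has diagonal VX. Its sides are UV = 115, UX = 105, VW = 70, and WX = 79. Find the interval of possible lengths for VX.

10 < VX < 149

From triangle UVX: |115 − 105| < VX < 115 + 105, i.e. 10 < VX < 220.
From triangle WVX: 9 < VX < 149.
Both must hold, so VX lies in the intersection.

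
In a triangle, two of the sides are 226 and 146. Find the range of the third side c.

80 < c < 372

By the triangle inequality, c must be less than 226 + 146 = 372 and greater than |226 − 146| = 80.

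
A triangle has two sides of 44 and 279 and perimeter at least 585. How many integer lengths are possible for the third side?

61

Triangle inequality: 235 < x < 323. Perimeter ≥ 585 gives x ≥ 585 − 44 − 279 = 262.
So 262 ≤ x < 323; integers 262 through 322: 61 values.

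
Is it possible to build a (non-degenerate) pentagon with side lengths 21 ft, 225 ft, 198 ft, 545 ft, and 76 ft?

No

For a pentagon, each side must be shorter than the sum of the others.
Here the longest side is 545, but the remaining 4 sides sum to only 520.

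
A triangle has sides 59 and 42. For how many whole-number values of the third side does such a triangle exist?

83

The third side lies in the open interval (17, 101).
Integers from 18 to 100 inclusive: 100 − 18 + 1 = 83.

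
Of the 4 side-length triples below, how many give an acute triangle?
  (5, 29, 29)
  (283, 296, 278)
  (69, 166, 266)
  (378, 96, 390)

2

(5,29,29): 5²+29² = 866 > 841 = 29² → acute
(283,296,278): 278²+283² = 157373 > 87616 = 296² → acute
(69,166,266): 69+166 ≤ 266, not a triangle
(378,96,390): 96²+378² = 152100 = 390² → right
2 of the 4 are acute.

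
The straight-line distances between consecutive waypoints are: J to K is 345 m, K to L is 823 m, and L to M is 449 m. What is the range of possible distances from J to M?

The maximum is all hops collinear in one direction: 345 + 823 + 449 = 1617.
The longest hop is 823; the others sum to 794. Folding the others back against it leaves at least 823 − 794 = 29.

29 ≤ JM ≤ 1617 m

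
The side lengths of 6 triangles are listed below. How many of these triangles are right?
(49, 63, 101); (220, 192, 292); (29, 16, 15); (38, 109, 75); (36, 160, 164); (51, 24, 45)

(49,63,101): 49²+63² = 6370 < 10201 = 101² → obtuse
(220,192,292): 192²+220² = 85264 = 292² → right
(29,16,15): 15²+16² = 481 < 841 = 29² → obtuse
(38,109,75): 38²+75² = 7069 < 11881 = 109² → obtuse
(36,160,164): 36²+160² = 26896 = 164² → right
(51,24,45): 24²+45² = 2601 = 51² → right
3 of the 6 are right.

3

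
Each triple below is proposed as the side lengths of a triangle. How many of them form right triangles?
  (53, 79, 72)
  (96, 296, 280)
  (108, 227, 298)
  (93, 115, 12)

(53,79,72): 53²+72² = 7993 > 6241 = 79² → acute
(96,296,280): 96²+280² = 87616 = 296² → right
(108,227,298): 108²+227² = 63193 < 88804 = 298² → obtuse
(93,115,12): 12+93 ≤ 115, not a triangle
1 of the 4 is right.

1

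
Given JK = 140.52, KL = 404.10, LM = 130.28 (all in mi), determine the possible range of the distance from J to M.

133.30 ≤ JM ≤ 674.90 mi

The maximum is all hops collinear in one direction: 140.52 + 404.10 + 130.28 = 674.90.
The longest hop is 404.10; the others sum to 270.80. Folding the others back against it leaves at least 404.10 − 270.80 = 133.30.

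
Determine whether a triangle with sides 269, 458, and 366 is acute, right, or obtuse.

obtuse

Compare the square of the longest side to the sum of squares of the other two: 269² + 366² = 206317 < 209764 = 458².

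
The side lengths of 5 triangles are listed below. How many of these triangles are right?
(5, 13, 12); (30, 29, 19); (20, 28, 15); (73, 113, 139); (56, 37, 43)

1

(5,13,12): 5²+12² = 169 = 13² → right
(30,29,19): 19²+29² = 1202 > 900 = 30² → acute
(20,28,15): 15²+20² = 625 < 784 = 28² → obtuse
(73,113,139): 73²+113² = 18098 < 19321 = 139² → obtuse
(56,37,43): 37²+43² = 3218 > 3136 = 56² → acute
1 of the 5 is right.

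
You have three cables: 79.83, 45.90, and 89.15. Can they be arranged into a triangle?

Yes

The longest side is 89.15, and the other two sum to 125.73.
Since 125.73 > 89.15, the triangle inequality holds.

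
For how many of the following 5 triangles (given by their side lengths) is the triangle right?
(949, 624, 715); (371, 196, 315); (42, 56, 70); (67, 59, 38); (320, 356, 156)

4

(949,624,715): 624²+715² = 900601 = 949² → right
(371,196,315): 196²+315² = 137641 = 371² → right
(42,56,70): 42²+56² = 4900 = 70² → right
(67,59,38): 38²+59² = 4925 > 4489 = 67² → acute
(320,356,156): 156²+320² = 126736 = 356² → right
4 of the 5 are right.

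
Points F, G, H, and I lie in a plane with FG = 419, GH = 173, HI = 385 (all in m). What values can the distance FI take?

0 ≤ FI ≤ 977 m

The maximum is all hops collinear in one direction: 419 + 173 + 385 = 977.
The longest hop is 419; the others sum to 558. Since 419 ≤ 558, the path can fold back on itself completely, so the minimum distance is 0.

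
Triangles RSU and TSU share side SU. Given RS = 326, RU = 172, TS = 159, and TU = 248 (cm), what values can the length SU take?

From triangle RSU: |326 − 172| < SU < 326 + 172, i.e. 154 < SU < 498.
From triangle TSU: 89 < SU < 407.
Both must hold, so SU lies in the intersection.

154 < SU < 407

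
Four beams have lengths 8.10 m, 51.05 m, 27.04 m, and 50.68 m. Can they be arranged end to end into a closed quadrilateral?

Yes

A quadrilateral exists iff every side is shorter than the sum of the others — equivalently, the longest side is less than the sum of the rest.
Longest side 51.05 < 85.82 (sum of the remaining 3), so yes.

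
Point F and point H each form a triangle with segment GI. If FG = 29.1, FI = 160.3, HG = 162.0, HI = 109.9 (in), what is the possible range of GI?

131.2 < GI < 189.4

From triangle FGI: |29.1 − 160.3| < GI < 29.1 + 160.3, i.e. 131.2 < GI < 189.4.
From triangle HGI: 52.1 < GI < 271.9.
Both must hold, so GI lies in the intersection.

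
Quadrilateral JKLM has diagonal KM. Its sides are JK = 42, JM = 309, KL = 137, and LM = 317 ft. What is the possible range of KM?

267 < KM < 351

From triangle JKM: |42 − 309| < KM < 42 + 309, i.e. 267 < KM < 351.
From triangle LKM: 180 < KM < 454.
Both must hold, so KM lies in the intersection.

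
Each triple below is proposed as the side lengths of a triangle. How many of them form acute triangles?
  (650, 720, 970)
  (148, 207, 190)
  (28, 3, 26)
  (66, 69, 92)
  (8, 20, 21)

(650,720,970): 650²+720² = 940900 = 970² → right
(148,207,190): 148²+190² = 58004 > 42849 = 207² → acute
(28,3,26): 3²+26² = 685 < 784 = 28² → obtuse
(66,69,92): 66²+69² = 9117 > 8464 = 92² → acute
(8,20,21): 8²+20² = 464 > 441 = 21² → acute
3 of the 5 are acute.

3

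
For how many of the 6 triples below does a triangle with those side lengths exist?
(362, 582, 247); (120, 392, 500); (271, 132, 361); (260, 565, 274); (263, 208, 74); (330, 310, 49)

(247,362,582): 247+362 > 582 → valid
(120,392,500): 120+392 > 500 → valid
(132,271,361): 132+271 > 361 → valid
(260,274,565): 260+274 ≤ 565 → not valid
(74,208,263): 74+208 > 263 → valid
(49,310,330): 49+310 > 330 → valid
5 of the 6 triples form a triangle.

5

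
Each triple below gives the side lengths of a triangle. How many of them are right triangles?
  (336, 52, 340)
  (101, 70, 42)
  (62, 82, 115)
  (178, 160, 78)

(336,52,340): 52²+336² = 115600 = 340² → right
(101,70,42): 42²+70² = 6664 < 10201 = 101² → obtuse
(62,82,115): 62²+82² = 10568 < 13225 = 115² → obtuse
(178,160,78): 78²+160² = 31684 = 178² → right
2 of the 4 are right.

2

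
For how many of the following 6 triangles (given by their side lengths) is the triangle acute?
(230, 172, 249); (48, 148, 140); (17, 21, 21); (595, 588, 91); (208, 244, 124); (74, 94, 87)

(230,172,249): 172²+230² = 82484 > 62001 = 249² → acute
(48,148,140): 48²+140² = 21904 = 148² → right
(17,21,21): 17²+21² = 730 > 441 = 21² → acute
(595,588,91): 91²+588² = 354025 = 595² → right
(208,244,124): 124²+208² = 58640 < 59536 = 244² → obtuse
(74,94,87): 74²+87² = 13045 > 8836 = 94² → acute
3 of the 6 are acute.

3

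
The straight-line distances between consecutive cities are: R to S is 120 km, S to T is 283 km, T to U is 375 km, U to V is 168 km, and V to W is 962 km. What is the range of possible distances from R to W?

The maximum is all hops collinear in one direction: 120 + 283 + 375 + 168 + 962 = 1908.
The longest hop is 962; the others sum to 946. Folding the others back against it leaves at least 962 − 946 = 16.

16 ≤ RW ≤ 1908 km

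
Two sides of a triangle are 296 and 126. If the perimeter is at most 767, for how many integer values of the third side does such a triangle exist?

Triangle inequality: 170 < x < 422. Perimeter ≤ 767 gives x ≤ 767 − 296 − 126 = 345.
So 170 < x ≤ 345; integers 171 through 345: 175 values.

175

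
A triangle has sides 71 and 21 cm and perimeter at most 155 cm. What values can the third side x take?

Triangle inequality alone gives 50 < x < 92.
The perimeter condition gives x ≤ 155 − 71 − 21 = 63.
Intersecting the two: 50 < x ≤ 63.

50 < x ≤ 63 cm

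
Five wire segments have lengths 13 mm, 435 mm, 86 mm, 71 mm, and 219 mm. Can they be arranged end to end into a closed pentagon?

No

For a pentagon, each side must be shorter than the sum of the others.
Here the longest side is 435, but the remaining 4 sides sum to only 389.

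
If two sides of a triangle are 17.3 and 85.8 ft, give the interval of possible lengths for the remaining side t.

68.5 < t < 103.1 (ft)

By the triangle inequality, t must be less than 17.3 + 85.8 = 103.1 and greater than |17.3 − 85.8| = 68.5.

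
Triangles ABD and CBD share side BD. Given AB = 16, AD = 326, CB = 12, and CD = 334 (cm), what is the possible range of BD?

322 < BD < 342

From triangle ABD: |16 − 326| < BD < 16 + 326, i.e. 310 < BD < 342.
From triangle CBD: 322 < BD < 346.
Both must hold, so BD lies in the intersection.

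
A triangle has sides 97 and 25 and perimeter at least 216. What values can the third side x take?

94 ≤ x < 122

Triangle inequality alone gives 72 < x < 122.
The perimeter condition gives x ≥ 216 − 97 − 25 = 94.
Intersecting the two: 94 ≤ x < 122.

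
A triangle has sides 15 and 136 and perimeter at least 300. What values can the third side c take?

149 ≤ c < 151

Triangle inequality alone gives 121 < c < 151.
The perimeter condition gives c ≥ 300 − 15 − 136 = 149.
Intersecting the two: 149 ≤ c < 151.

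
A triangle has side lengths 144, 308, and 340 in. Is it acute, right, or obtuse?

right

Compare the square of the longest side to the sum of squares of the other two: 144² + 308² = 115600 = 340².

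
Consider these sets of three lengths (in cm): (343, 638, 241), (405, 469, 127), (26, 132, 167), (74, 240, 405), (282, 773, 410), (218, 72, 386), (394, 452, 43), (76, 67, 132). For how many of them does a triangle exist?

(241,343,638): 241+343 ≤ 638 → not valid
(127,405,469): 127+405 > 469 → valid
(26,132,167): 26+132 ≤ 167 → not valid
(74,240,405): 74+240 ≤ 405 → not valid
(282,410,773): 282+410 ≤ 773 → not valid
(72,218,386): 72+218 ≤ 386 → not valid
(43,394,452): 43+394 ≤ 452 → not valid
(67,76,132): 67+76 > 132 → valid
2 of the 8 triples form a triangle.

2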